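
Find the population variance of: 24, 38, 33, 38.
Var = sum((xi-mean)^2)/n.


Mean = 33.2500
Squared deviations: 85.5625, 22.5625, 0.0625, 22.5625
Sum = 130.7500
Variance = 130.7500/4 = 32.6875

Variance = 32.6875


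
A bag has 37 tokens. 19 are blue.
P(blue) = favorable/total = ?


P = 19/37 = 0.5135

P = 0.5135


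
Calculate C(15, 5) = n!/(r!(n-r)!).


C(15,5) = 15!/(5! × 10!)
= 1307674368000/(120 × 3628800)
= 3003

C(15,5) = 3003


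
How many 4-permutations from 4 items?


P(4,4) = 4!/0!
= 24/1
= 24

P(4,4) = 24


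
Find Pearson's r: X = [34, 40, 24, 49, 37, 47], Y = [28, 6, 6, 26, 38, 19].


Mean X = 38.5000, Mean Y = 20.5000
SD X = 8.341663, SD Y = 11.658330
Cov = 28.916667
r = 28.916667/(8.341663*11.658330) = 0.2973

r = 0.2973


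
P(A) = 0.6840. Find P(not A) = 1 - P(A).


P(not A) = 1 - 0.6840 = 0.3160

P(not A) = 0.3160


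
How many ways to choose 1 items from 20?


C(20,1) = 20!/(1! × 19!)
= 2432902008176640000/(1 × 121645100408832000)
= 20

C(20,1) = 20


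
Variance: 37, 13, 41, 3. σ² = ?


Mean = 23.5000
Squared deviations: 182.2500, 110.2500, 306.2500, 420.2500
Sum = 1019.0000
Variance = 1019.0000/4 = 254.7500

Variance = 254.7500


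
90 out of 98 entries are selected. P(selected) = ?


P = 90/98 = 0.9184

P = 0.9184


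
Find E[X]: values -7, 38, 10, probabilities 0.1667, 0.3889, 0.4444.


E[X] = -7*0.1667 + 38*0.3889 + 10*0.4444
= -1.1669 + 14.7782 + 4.4440
= 18.0553

E[X] = 18.0553


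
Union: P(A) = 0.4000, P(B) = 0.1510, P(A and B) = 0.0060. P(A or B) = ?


P(A∪B) = 0.4000 + 0.1510 - 0.0060
= 0.5510 - 0.0060
= 0.5450

P(A∪B) = 0.5450


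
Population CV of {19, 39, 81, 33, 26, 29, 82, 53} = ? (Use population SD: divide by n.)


Mean = 45.2500
SD = 22.9170
CV = (22.9170/45.2500)*100 = 50.6452%

CV = 50.6452%


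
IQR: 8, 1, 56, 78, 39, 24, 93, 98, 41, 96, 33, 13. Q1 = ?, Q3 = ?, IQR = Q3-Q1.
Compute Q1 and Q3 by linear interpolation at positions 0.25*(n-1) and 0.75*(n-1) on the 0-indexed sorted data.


Sorted: 1, 8, 13, 24, 33, 39, 41, 56, 78, 93, 96, 98
Q1 (25th %ile) = 21.2500
Q3 (75th %ile) = 81.7500
IQR = 81.7500 - 21.2500 = 60.5000

IQR = 60.5000


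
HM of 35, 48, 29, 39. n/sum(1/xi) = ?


Sum of reciprocals = 1/35 + 1/48 + 1/29 + 1/39 = 0.109529
HM = 4/0.109529 = 36.5202

HM = 36.5202


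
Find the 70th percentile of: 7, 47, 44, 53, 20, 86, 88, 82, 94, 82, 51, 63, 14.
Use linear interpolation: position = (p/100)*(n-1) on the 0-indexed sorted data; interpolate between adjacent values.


Sorted: 7, 14, 20, 44, 47, 51, 53, 63, 82, 82, 86, 88, 94
n = 13
Index = 70/100 * 12 = 8.4000
Lower = data[8] = 82, Upper = data[9] = 82
P70 = 82 + 0.4000*(0) = 82.0000

P70 = 82.0000


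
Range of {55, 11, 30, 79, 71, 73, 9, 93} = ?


Max = 93, Min = 9
Range = 93 - 9 = 84

Range = 84


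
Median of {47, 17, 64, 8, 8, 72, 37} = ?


Sorted: 8, 8, 17, 37, 47, 64, 72
n = 7 (odd)
Middle value = 37

Median = 37


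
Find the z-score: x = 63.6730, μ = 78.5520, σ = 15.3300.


z = (63.6730 - 78.5520)/15.3300
= -14.8790/15.3300
= -0.9706

z = -0.9706


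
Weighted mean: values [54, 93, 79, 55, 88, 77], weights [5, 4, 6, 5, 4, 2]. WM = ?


Numerator = 54*5 + 93*4 + 79*6 + 55*5 + 88*4 + 77*2 = 1897
Denominator = 5 + 4 + 6 + 5 + 4 + 2 = 26
WM = 1897/26 = 72.9615

WM = 72.9615


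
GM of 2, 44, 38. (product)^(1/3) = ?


Product = 2 × 44 × 38 = 3344
GM = 3344^(1/3) = 14.9539

GM = 14.9539


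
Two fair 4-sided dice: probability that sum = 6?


Total outcomes = 4×4 = 16
Favorable (sum = 6): 3
P = 3/16 = 0.1875

P = 0.1875


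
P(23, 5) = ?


P(23,5) = 23!/18!
= 25852016738884976640000/6402373705728000
= 4037880

P(23,5) = 4037880


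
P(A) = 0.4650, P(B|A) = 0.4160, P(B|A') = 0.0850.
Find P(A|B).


P(B) = P(B|A)*P(A) + P(B|A')*P(A')
= 0.4160*0.4650 + 0.0850*0.5350
= 0.193440 + 0.045475 = 0.238915
P(A|B) = 0.193440/0.238915 = 0.8097

P(A|B) = 0.8097


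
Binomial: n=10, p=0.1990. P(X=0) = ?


C(10,0) = 1
p^0 = 1.000000
(1-p)^10 = 0.108724
P = 1 * 1.000000 * 0.108724 = 0.1087

P(X=0) = 0.1087


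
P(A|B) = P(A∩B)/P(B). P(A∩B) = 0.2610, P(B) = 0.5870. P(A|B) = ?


P(A|B) = 0.2610/0.5870 = 0.4446

P(A|B) = 0.4446


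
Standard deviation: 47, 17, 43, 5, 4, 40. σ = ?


Mean = 26.0000
Variance = 322.0000
SD = sqrt(322.0000) = 17.9444

SD = 17.9444


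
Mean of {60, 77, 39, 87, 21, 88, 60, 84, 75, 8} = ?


Sum = 60 + 77 + 39 + 87 + 21 + 88 + 60 + 84 + 75 + 8 = 599
n = 10
Mean = 599/10 = 59.9000

Mean = 59.9000


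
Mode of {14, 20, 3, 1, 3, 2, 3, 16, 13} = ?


Frequencies: 1:1, 2:1, 3:3, 13:1, 14:1, 16:1, 20:1
Max frequency = 3
Mode = 3

Mode = 3


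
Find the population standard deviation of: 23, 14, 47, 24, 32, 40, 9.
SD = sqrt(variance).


Mean = 27.0000
Variance = 158.8571
SD = sqrt(158.8571) = 12.6039

SD = 12.6039


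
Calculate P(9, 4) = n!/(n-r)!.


P(9,4) = 9!/5!
= 362880/120
= 3024

P(9,4) = 3024


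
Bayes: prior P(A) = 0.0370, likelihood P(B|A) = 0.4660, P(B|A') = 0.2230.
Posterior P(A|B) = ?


P(B) = P(B|A)*P(A) + P(B|A')*P(A')
= 0.4660*0.0370 + 0.2230*0.9630
= 0.017242 + 0.214749 = 0.231991
P(A|B) = 0.017242/0.231991 = 0.0743

P(A|B) = 0.0743


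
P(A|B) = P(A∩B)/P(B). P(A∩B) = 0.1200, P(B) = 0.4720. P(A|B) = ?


P(A|B) = 0.1200/0.4720 = 0.2542

P(A|B) = 0.2542


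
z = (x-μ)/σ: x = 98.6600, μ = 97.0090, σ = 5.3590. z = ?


z = (98.6600 - 97.0090)/5.3590
= 1.6510/5.3590
= 0.3081

z = 0.3081


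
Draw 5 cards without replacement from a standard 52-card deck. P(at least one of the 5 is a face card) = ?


P(at least one) = 1 - P(none)
P(none) = (40/52) × (39/51) × (38/50) × (37/49) × (36/48) = 0.253181
P(at least one) = 1 - 0.253181 = 0.7468

P = 0.7468


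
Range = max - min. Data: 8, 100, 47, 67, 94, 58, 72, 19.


Max = 100, Min = 8
Range = 100 - 8 = 92

Range = 92


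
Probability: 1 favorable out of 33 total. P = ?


P = 1/33 = 0.0303

P = 0.0303


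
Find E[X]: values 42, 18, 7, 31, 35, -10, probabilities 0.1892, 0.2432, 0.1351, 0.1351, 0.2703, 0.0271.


E[X] = 42*0.1892 + 18*0.2432 + 7*0.1351 + 31*0.1351 + 35*0.2703 - 10*0.0271
= 7.9464 + 4.3776 + 0.9457 + 4.1881 + 9.4605 - 0.2710
= 26.6473

E[X] = 26.6473


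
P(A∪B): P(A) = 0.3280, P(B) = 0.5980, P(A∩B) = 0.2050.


P(A∪B) = 0.3280 + 0.5980 - 0.2050
= 0.9260 - 0.2050
= 0.7210

P(A∪B) = 0.7210


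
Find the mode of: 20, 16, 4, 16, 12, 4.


Frequencies: 4:2, 12:1, 16:2, 20:1
Max frequency = 2
Mode = 4, 16

Mode = 4, 16


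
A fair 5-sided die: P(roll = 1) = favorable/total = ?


Favorable outcomes (roll = 1): 1
Total outcomes = 5
P = 1/5 = 0.2000

P = 0.2000


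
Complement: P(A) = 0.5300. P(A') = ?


P(not A) = 1 - 0.5300 = 0.4700

P(not A) = 0.4700


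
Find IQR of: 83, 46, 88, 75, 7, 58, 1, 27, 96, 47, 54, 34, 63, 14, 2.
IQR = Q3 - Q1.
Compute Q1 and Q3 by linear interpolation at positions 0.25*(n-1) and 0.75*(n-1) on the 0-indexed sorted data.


Sorted: 1, 2, 7, 14, 27, 34, 46, 47, 54, 58, 63, 75, 83, 88, 96
Q1 (25th %ile) = 20.5000
Q3 (75th %ile) = 69.0000
IQR = 69.0000 - 20.5000 = 48.5000

IQR = 48.5000


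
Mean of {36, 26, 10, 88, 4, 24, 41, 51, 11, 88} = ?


Sum = 36 + 26 + 10 + 88 + 4 + 24 + 41 + 51 + 11 + 88 = 379
n = 10
Mean = 379/10 = 37.9000

Mean = 37.9000


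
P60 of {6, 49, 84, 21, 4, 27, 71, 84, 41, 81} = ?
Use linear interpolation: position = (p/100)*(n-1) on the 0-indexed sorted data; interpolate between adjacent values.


Sorted: 4, 6, 21, 27, 41, 49, 71, 81, 84, 84
n = 10
Index = 60/100 * 9 = 5.4000
Lower = data[5] = 49, Upper = data[6] = 71
P60 = 49 + 0.4000*(22) = 57.8000

P60 = 57.8000


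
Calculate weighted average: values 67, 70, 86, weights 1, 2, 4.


Numerator = 67*1 + 70*2 + 86*4 = 551
Denominator = 1 + 2 + 4 = 7
WM = 551/7 = 78.7143

WM = 78.7143


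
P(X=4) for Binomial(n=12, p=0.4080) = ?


C(12,4) = 495
p^4 = 0.027710
(1-p)^8 = 0.015086
P = 495 * 0.027710 * 0.015086 = 0.2069

P(X=4) = 0.2069


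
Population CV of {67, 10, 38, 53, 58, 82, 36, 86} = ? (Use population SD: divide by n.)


Mean = 53.7500
SD = 23.7421
CV = (23.7421/53.7500)*100 = 44.1714%

CV = 44.1714%


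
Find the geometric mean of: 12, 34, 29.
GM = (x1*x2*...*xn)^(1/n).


Product = 12 × 34 × 29 = 11832
GM = 11832^(1/3) = 22.7869

GM = 22.7869


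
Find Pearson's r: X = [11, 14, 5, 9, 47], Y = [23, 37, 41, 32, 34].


Mean X = 17.2000, Mean Y = 33.4000
SD X = 15.184202, SD Y = 6.019967
Cov = -2.080000
r = -2.080000/(15.184202*6.019967) = -0.0228

r = -0.0228


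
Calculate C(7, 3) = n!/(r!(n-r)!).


C(7,3) = 7!/(3! × 4!)
= 5040/(6 × 24)
= 35

C(7,3) = 35


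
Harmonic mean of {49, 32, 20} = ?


Sum of reciprocals = 1/49 + 1/32 + 1/20 = 0.101658
HM = 3/0.101658 = 29.5107

HM = 29.5107


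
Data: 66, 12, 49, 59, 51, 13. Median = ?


Sorted: 12, 13, 49, 51, 59, 66
n = 6 (even)
Middle values: 49 and 51
Median = (49+51)/2 = 50.0000

Median = 50.0000


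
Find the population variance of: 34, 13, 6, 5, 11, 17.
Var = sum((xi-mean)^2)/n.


Mean = 14.3333
Squared deviations: 386.7778, 1.7778, 69.4444, 87.1111, 11.1111, 7.1111
Sum = 563.3333
Variance = 563.3333/6 = 93.8889

Variance = 93.8889


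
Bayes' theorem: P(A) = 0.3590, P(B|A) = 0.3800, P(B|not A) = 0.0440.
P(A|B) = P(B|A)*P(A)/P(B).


P(B) = P(B|A)*P(A) + P(B|A')*P(A')
= 0.3800*0.3590 + 0.0440*0.6410
= 0.136420 + 0.028204 = 0.164624
P(A|B) = 0.136420/0.164624 = 0.8287

P(A|B) = 0.8287


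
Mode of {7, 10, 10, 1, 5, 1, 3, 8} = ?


Frequencies: 1:2, 3:1, 5:1, 7:1, 8:1, 10:2
Max frequency = 2
Mode = 1, 10

Mode = 1, 10


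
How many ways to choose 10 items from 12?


C(12,10) = 12!/(10! × 2!)
= 479001600/(3628800 × 2)
= 66

C(12,10) = 66


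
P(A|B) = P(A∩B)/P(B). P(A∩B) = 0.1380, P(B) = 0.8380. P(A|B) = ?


P(A|B) = 0.1380/0.8380 = 0.1647

P(A|B) = 0.1647


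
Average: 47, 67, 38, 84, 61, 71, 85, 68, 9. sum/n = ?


Sum = 47 + 67 + 38 + 84 + 61 + 71 + 85 + 68 + 9 = 530
n = 9
Mean = 530/9 = 58.8889

Mean = 58.8889


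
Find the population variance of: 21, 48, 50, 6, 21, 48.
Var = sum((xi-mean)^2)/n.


Mean = 32.3333
Squared deviations: 128.4444, 245.4444, 312.1111, 693.4444, 128.4444, 245.4444
Sum = 1753.3333
Variance = 1753.3333/6 = 292.2222

Variance = 292.2222


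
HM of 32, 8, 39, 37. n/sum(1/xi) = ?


Sum of reciprocals = 1/32 + 1/8 + 1/39 + 1/37 = 0.208918
HM = 4/0.208918 = 19.1463

HM = 19.1463


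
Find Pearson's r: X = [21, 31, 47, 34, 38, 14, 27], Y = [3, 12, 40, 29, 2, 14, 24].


Mean X = 30.2857, Mean Y = 17.7143
SD X = 10.109603, SD Y = 12.947303
Cov = 66.510204
r = 66.510204/(10.109603*12.947303) = 0.5081

r = 0.5081


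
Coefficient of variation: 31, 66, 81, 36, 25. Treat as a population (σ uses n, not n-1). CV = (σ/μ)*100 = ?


Mean = 47.8000
SD = 21.7936
CV = (21.7936/47.8000)*100 = 45.5933%

CV = 45.5933%


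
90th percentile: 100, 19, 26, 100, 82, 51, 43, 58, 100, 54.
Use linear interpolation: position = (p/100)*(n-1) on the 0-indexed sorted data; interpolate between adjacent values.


Sorted: 19, 26, 43, 51, 54, 58, 82, 100, 100, 100
n = 10
Index = 90/100 * 9 = 8.1000
Lower = data[8] = 100, Upper = data[9] = 100
P90 = 100 + 0.1000*(0) = 100.0000

P90 = 100.0000


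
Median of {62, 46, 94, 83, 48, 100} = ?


Sorted: 46, 48, 62, 83, 94, 100
n = 6 (even)
Middle values: 62 and 83
Median = (62+83)/2 = 72.5000

Median = 72.5000


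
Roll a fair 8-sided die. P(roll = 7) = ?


Favorable outcomes (roll = 7): 1
Total outcomes = 8
P = 1/8 = 0.1250

P = 0.1250


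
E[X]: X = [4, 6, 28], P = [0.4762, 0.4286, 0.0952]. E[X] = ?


E[X] = 4*0.4762 + 6*0.4286 + 28*0.0952
= 1.9048 + 2.5716 + 2.6656
= 7.1420

E[X] = 7.1420


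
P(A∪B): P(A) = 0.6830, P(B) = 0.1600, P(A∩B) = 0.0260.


P(A∪B) = 0.6830 + 0.1600 - 0.0260
= 0.8430 - 0.0260
= 0.8170

P(A∪B) = 0.8170


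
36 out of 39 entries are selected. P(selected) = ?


P = 36/39 = 0.9231

P = 0.9231


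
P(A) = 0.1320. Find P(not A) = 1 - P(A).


P(not A) = 1 - 0.1320 = 0.8680

P(not A) = 0.8680


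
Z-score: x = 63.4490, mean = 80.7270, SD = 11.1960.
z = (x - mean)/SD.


z = (63.4490 - 80.7270)/11.1960
= -17.2780/11.1960
= -1.5432

z = -1.5432


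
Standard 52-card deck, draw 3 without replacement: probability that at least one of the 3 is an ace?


P(at least one) = 1 - P(none)
P(none) = (48/52) × (47/51) × (46/50) = 0.782624
P(at least one) = 1 - 0.782624 = 0.2174

P = 0.2174


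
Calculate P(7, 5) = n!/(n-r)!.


P(7,5) = 7!/2!
= 5040/2
= 2520

P(7,5) = 2520


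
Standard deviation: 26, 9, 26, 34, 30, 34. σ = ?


Mean = 26.5000
Variance = 71.9167
SD = sqrt(71.9167) = 8.4804

SD = 8.4804


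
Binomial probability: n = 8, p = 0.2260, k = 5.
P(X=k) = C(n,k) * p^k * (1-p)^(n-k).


C(8,5) = 56
p^5 = 0.000590
(1-p)^3 = 0.463685
P = 56 * 0.000590 * 0.463685 = 0.0153

P(X=5) = 0.0153


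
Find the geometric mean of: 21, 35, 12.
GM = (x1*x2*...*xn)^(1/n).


Product = 21 × 35 × 12 = 8820
GM = 8820^(1/3) = 20.6612

GM = 20.6612


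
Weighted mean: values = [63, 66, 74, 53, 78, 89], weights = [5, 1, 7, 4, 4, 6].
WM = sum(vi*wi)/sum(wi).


Numerator = 63*5 + 66*1 + 74*7 + 53*4 + 78*4 + 89*6 = 1957
Denominator = 5 + 1 + 7 + 4 + 4 + 6 = 27
WM = 1957/27 = 72.4815

WM = 72.4815


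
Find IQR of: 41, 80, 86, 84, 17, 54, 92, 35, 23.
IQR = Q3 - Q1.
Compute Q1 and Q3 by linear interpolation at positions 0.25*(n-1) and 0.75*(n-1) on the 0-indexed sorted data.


Sorted: 17, 23, 35, 41, 54, 80, 84, 86, 92
Q1 (25th %ile) = 35.0000
Q3 (75th %ile) = 84.0000
IQR = 84.0000 - 35.0000 = 49.0000

IQR = 49.0000


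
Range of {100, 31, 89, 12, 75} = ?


Max = 100, Min = 12
Range = 100 - 12 = 88

Range = 88


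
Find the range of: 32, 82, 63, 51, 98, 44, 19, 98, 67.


Max = 98, Min = 19
Range = 98 - 19 = 79

Range = 79


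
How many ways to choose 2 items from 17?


C(17,2) = 17!/(2! × 15!)
= 355687428096000/(2 × 1307674368000)
= 136

C(17,2) = 136


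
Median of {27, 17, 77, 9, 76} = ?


Sorted: 9, 17, 27, 76, 77
n = 5 (odd)
Middle value = 27

Median = 27


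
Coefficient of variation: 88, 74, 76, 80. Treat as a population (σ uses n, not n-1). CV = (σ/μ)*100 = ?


Mean = 79.5000
SD = 5.3619
CV = (5.3619/79.5000)*100 = 6.7445%

CV = 6.7445%


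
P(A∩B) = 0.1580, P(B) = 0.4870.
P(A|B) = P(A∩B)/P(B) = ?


P(A|B) = 0.1580/0.4870 = 0.3244

P(A|B) = 0.3244


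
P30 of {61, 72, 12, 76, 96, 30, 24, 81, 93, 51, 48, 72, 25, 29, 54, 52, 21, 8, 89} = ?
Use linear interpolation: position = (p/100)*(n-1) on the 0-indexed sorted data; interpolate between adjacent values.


Sorted: 8, 12, 21, 24, 25, 29, 30, 48, 51, 52, 54, 61, 72, 72, 76, 81, 89, 93, 96
n = 19
Index = 30/100 * 18 = 5.4000
Lower = data[5] = 29, Upper = data[6] = 30
P30 = 29 + 0.4000*(1) = 29.4000

P30 = 29.4000


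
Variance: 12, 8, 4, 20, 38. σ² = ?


Mean = 16.4000
Squared deviations: 19.3600, 70.5600, 153.7600, 12.9600, 466.5600
Sum = 723.2000
Variance = 723.2000/5 = 144.6400

Variance = 144.6400


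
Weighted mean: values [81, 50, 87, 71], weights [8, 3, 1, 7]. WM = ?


Numerator = 81*8 + 50*3 + 87*1 + 71*7 = 1382
Denominator = 8 + 3 + 1 + 7 = 19
WM = 1382/19 = 72.7368

WM = 72.7368


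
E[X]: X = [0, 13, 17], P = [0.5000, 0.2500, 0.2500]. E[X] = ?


E[X] = 0*0.5000 + 13*0.2500 + 17*0.2500
= 0 + 3.2500 + 4.2500
= 7.5000

E[X] = 7.5000


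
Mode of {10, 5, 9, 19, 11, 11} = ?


Frequencies: 5:1, 9:1, 10:1, 11:2, 19:1
Max frequency = 2
Mode = 11

Mode = 11


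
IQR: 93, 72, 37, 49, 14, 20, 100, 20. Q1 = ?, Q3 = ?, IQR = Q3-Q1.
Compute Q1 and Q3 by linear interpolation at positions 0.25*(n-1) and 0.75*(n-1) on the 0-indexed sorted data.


Sorted: 14, 20, 20, 37, 49, 72, 93, 100
Q1 (25th %ile) = 20.0000
Q3 (75th %ile) = 77.2500
IQR = 77.2500 - 20.0000 = 57.2500

IQR = 57.2500


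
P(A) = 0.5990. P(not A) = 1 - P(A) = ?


P(not A) = 1 - 0.5990 = 0.4010

P(not A) = 0.4010


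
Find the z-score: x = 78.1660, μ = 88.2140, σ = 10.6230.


z = (78.1660 - 88.2140)/10.6230
= -10.0480/10.6230
= -0.9459

z = -0.9459


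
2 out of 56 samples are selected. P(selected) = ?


P = 2/56 = 0.0357

P = 0.0357


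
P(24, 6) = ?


P(24,6) = 24!/18!
= 620448401733239439360000/6402373705728000
= 96909120

P(24,6) = 96909120


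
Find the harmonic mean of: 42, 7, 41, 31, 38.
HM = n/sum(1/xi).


Sum of reciprocals = 1/42 + 1/7 + 1/41 + 1/31 + 1/38 = 0.249631
HM = 5/0.249631 = 20.0296

HM = 20.0296


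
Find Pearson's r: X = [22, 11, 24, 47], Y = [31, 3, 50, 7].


Mean X = 26.0000, Mean Y = 22.7500
SD X = 13.095801, SD Y = 19.031224
Cov = -30.500000
r = -30.500000/(13.095801*19.031224) = -0.1224

r = -0.1224


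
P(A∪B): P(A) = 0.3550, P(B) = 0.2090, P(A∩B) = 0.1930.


P(A∪B) = 0.3550 + 0.2090 - 0.1930
= 0.5640 - 0.1930
= 0.3710

P(A∪B) = 0.3710


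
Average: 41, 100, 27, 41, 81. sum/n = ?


Sum = 41 + 100 + 27 + 41 + 81 = 290
n = 5
Mean = 290/5 = 58.0000

Mean = 58.0000


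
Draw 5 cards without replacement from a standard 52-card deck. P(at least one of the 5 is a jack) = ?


P(at least one) = 1 - P(none)
P(none) = (48/52) × (47/51) × (46/50) × (45/49) × (44/48) = 0.658842
P(at least one) = 1 - 0.658842 = 0.3412

P = 0.3412


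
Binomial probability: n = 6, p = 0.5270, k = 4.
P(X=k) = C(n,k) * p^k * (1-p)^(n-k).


C(6,4) = 15
p^4 = 0.077133
(1-p)^2 = 0.223729
P = 15 * 0.077133 * 0.223729 = 0.2589

P(X=4) = 0.2589


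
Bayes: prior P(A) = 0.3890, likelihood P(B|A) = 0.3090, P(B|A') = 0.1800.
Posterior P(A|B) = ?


P(B) = P(B|A)*P(A) + P(B|A')*P(A')
= 0.3090*0.3890 + 0.1800*0.6110
= 0.120201 + 0.109980 = 0.230181
P(A|B) = 0.120201/0.230181 = 0.5222

P(A|B) = 0.5222


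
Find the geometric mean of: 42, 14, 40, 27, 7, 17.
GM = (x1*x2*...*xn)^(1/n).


Product = 42 × 14 × 40 × 27 × 7 × 17 = 75569760
GM = 75569760^(1/6) = 20.5617

GM = 20.5617


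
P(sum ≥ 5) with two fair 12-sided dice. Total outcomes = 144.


Total outcomes = 12×12 = 144
Favorable (sum ≥ 5): 138
P = 138/144 = 0.9583

P = 0.9583


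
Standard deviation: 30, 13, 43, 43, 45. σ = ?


Mean = 34.8000
Variance = 147.3600
SD = sqrt(147.3600) = 12.1392

SD = 12.1392


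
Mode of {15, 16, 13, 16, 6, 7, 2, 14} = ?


Frequencies: 2:1, 6:1, 7:1, 13:1, 14:1, 15:1, 16:2
Max frequency = 2
Mode = 16

Mode = 16


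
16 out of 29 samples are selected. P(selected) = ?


P = 16/29 = 0.5517

P = 0.5517


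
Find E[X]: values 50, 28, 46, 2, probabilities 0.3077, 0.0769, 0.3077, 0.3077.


E[X] = 50*0.3077 + 28*0.0769 + 46*0.3077 + 2*0.3077
= 15.3850 + 2.1532 + 14.1542 + 0.6154
= 32.3078

E[X] = 32.3078


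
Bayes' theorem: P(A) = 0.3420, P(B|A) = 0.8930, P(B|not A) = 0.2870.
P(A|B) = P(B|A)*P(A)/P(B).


P(B) = P(B|A)*P(A) + P(B|A')*P(A')
= 0.8930*0.3420 + 0.2870*0.6580
= 0.305406 + 0.188846 = 0.494252
P(A|B) = 0.305406/0.494252 = 0.6179

P(A|B) = 0.6179


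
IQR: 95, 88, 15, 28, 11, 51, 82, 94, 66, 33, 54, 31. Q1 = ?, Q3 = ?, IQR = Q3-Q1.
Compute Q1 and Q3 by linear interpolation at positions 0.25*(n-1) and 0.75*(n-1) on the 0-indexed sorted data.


Sorted: 11, 15, 28, 31, 33, 51, 54, 66, 82, 88, 94, 95
Q1 (25th %ile) = 30.2500
Q3 (75th %ile) = 83.5000
IQR = 83.5000 - 30.2500 = 53.2500

IQR = 53.2500


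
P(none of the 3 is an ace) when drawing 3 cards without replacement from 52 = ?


P(no aces) = (48/52) × (47/51) × (46/50)
= 0.7826

P = 0.7826


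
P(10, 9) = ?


P(10,9) = 10!/1!
= 3628800/1
= 3628800

P(10,9) = 3628800


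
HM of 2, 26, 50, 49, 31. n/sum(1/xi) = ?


Sum of reciprocals = 1/2 + 1/26 + 1/50 + 1/49 + 1/31 = 0.611128
HM = 5/0.611128 = 8.1816

HM = 8.1816


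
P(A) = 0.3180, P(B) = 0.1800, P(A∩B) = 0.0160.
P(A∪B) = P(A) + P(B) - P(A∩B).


P(A∪B) = 0.3180 + 0.1800 - 0.0160
= 0.4980 - 0.0160
= 0.4820

P(A∪B) = 0.4820


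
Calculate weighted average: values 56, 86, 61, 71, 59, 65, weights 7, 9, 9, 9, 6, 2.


Numerator = 56*7 + 86*9 + 61*9 + 71*9 + 59*6 + 65*2 = 2838
Denominator = 7 + 9 + 9 + 9 + 6 + 2 = 42
WM = 2838/42 = 67.5714

WM = 67.5714


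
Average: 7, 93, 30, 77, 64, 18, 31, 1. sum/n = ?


Sum = 7 + 93 + 30 + 77 + 64 + 18 + 31 + 1 = 321
n = 8
Mean = 321/8 = 40.1250

Mean = 40.1250


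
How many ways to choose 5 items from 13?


C(13,5) = 13!/(5! × 8!)
= 6227020800/(120 × 40320)
= 1287

C(13,5) = 1287


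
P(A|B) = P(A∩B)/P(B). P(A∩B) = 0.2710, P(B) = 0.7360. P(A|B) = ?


P(A|B) = 0.2710/0.7360 = 0.3682

P(A|B) = 0.3682


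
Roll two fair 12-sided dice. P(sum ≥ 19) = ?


Total outcomes = 12×12 = 144
Favorable (sum ≥ 19): 21
P = 21/144 = 0.1458

P = 0.1458


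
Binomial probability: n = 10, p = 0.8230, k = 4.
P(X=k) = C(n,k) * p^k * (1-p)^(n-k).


C(10,4) = 210
p^4 = 0.458775
(1-p)^6 = 3.074961e-05
P = 210 * 0.458775 * 3.074961e-05 = 0.0030

P(X=4) = 0.0030


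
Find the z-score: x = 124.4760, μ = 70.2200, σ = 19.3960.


z = (124.4760 - 70.2200)/19.3960
= 54.2560/19.3960
= 2.7973

z = 2.7973


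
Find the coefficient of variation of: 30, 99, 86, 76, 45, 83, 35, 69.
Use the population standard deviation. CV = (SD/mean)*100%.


Mean = 65.3750
SD = 23.9319
CV = (23.9319/65.3750)*100 = 36.6071%

CV = 36.6071%


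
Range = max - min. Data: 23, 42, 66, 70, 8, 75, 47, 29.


Max = 75, Min = 8
Range = 75 - 8 = 67

Range = 67


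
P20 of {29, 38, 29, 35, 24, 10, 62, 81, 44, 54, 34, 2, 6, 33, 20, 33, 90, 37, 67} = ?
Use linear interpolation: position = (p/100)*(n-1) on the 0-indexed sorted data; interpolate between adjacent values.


Sorted: 2, 6, 10, 20, 24, 29, 29, 33, 33, 34, 35, 37, 38, 44, 54, 62, 67, 81, 90
n = 19
Index = 20/100 * 18 = 3.6000
Lower = data[3] = 20, Upper = data[4] = 24
P20 = 20 + 0.6000*(4) = 22.4000

P20 = 22.4000


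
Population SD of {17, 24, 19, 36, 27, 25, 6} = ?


Mean = 22.0000
Variance = 74.8571
SD = sqrt(74.8571) = 8.6520

SD = 8.6520


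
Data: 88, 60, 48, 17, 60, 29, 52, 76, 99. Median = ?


Sorted: 17, 29, 48, 52, 60, 60, 76, 88, 99
n = 9 (odd)
Middle value = 60

Median = 60


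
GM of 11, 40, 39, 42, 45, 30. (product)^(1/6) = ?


Product = 11 × 40 × 39 × 42 × 45 × 30 = 972972000
GM = 972972000^(1/6) = 31.4787

GM = 31.4787


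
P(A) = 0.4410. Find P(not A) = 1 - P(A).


P(not A) = 1 - 0.4410 = 0.5590

P(not A) = 0.5590


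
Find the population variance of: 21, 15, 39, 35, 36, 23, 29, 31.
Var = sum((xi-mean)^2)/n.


Mean = 28.6250
Squared deviations: 58.1406, 185.6406, 107.6406, 40.6406, 54.3906, 31.6406, 0.1406, 5.6406
Sum = 483.8750
Variance = 483.8750/8 = 60.4844

Variance = 60.4844


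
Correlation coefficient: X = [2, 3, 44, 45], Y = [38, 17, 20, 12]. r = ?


Mean X = 23.5000, Mean Y = 21.7500
SD X = 21.005952, SD Y = 9.807523
Cov = -124.375000
r = -124.375000/(21.005952*9.807523) = -0.6037

r = -0.6037


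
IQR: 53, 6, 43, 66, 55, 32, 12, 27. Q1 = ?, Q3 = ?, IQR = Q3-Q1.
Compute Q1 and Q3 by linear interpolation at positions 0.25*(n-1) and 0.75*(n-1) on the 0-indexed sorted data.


Sorted: 6, 12, 27, 32, 43, 53, 55, 66
Q1 (25th %ile) = 23.2500
Q3 (75th %ile) = 53.5000
IQR = 53.5000 - 23.2500 = 30.2500

IQR = 30.2500


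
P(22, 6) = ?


P(22,6) = 22!/16!
= 1124000727777607680000/20922789888000
= 53721360

P(22,6) = 53721360


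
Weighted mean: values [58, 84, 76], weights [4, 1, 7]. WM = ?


Numerator = 58*4 + 84*1 + 76*7 = 848
Denominator = 4 + 1 + 7 = 12
WM = 848/12 = 70.6667

WM = 70.6667


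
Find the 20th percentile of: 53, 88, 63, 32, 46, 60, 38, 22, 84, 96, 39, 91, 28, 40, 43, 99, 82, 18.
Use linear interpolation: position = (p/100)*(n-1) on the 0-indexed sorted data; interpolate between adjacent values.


Sorted: 18, 22, 28, 32, 38, 39, 40, 43, 46, 53, 60, 63, 82, 84, 88, 91, 96, 99
n = 18
Index = 20/100 * 17 = 3.4000
Lower = data[3] = 32, Upper = data[4] = 38
P20 = 32 + 0.4000*(6) = 34.4000

P20 = 34.4000


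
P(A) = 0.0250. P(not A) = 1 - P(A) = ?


P(not A) = 1 - 0.0250 = 0.9750

P(not A) = 0.9750


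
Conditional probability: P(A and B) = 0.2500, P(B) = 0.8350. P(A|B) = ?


P(A|B) = 0.2500/0.8350 = 0.2994

P(A|B) = 0.2994


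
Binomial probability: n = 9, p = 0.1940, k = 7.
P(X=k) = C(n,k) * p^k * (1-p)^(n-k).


C(9,7) = 36
p^7 = 1.034218e-05
(1-p)^2 = 0.649636
P = 36 * 1.034218e-05 * 0.649636 = 0.0002

P(X=7) = 0.0002


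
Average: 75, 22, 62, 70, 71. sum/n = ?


Sum = 75 + 22 + 62 + 70 + 71 = 300
n = 5
Mean = 300/5 = 60.0000

Mean = 60.0000


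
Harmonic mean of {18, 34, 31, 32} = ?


Sum of reciprocals = 1/18 + 1/34 + 1/31 + 1/32 = 0.148475
HM = 4/0.148475 = 26.9405

HM = 26.9405


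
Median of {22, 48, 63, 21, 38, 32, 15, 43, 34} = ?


Sorted: 15, 21, 22, 32, 34, 38, 43, 48, 63
n = 9 (odd)
Middle value = 34

Median = 34


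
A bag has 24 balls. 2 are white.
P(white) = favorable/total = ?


P = 2/24 = 0.0833

P = 0.0833


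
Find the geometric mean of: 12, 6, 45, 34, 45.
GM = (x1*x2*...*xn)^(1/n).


Product = 12 × 6 × 45 × 34 × 45 = 4957200
GM = 4957200^(1/5) = 21.8297

GM = 21.8297


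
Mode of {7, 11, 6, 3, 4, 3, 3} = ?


Frequencies: 3:3, 4:1, 6:1, 7:1, 11:1
Max frequency = 3
Mode = 3

Mode = 3


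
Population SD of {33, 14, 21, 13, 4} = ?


Mean = 17.0000
Variance = 93.2000
SD = sqrt(93.2000) = 9.6540

SD = 9.6540


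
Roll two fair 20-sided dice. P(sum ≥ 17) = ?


Total outcomes = 20×20 = 400
Favorable (sum ≥ 17): 280
P = 280/400 = 0.7000

P = 0.7000


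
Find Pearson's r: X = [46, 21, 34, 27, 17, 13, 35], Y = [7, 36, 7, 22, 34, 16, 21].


Mean X = 27.5714, Mean Y = 20.4286
SD X = 10.715238, SD Y = 10.755160
Cov = -73.102041
r = -73.102041/(10.715238*10.755160) = -0.6343

r = -0.6343


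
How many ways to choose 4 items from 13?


C(13,4) = 13!/(4! × 9!)
= 6227020800/(24 × 362880)
= 715

C(13,4) = 715


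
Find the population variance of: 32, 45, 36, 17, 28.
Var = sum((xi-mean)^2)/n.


Mean = 31.6000
Squared deviations: 0.1600, 179.5600, 19.3600, 213.1600, 12.9600
Sum = 425.2000
Variance = 425.2000/5 = 85.0400

Variance = 85.0400


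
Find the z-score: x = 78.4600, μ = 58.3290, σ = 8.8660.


z = (78.4600 - 58.3290)/8.8660
= 20.1310/8.8660
= 2.2706

z = 2.2706


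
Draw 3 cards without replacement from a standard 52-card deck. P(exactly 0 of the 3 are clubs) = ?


Hypergeometric: P(X=0) = C(13,0)·C(39,3) / C(52,3)
= 1 × 9139 / 22100
= 9139/22100 = 0.4135

P = 0.4135


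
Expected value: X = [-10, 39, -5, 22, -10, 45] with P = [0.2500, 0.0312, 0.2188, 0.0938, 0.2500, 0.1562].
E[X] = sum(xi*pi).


E[X] = -10*0.2500 + 39*0.0312 - 5*0.2188 + 22*0.0938 - 10*0.2500 + 45*0.1562
= -2.5000 + 1.2168 - 1.0940 + 2.0636 - 2.5000 + 7.0290
= 4.2154

E[X] = 4.2154


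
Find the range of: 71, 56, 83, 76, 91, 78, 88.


Max = 91, Min = 56
Range = 91 - 56 = 35

Range = 35


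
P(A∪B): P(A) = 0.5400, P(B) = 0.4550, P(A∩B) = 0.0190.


P(A∪B) = 0.5400 + 0.4550 - 0.0190
= 0.9950 - 0.0190
= 0.9760

P(A∪B) = 0.9760


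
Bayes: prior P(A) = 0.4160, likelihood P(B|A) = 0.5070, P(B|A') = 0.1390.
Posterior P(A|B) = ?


P(B) = P(B|A)*P(A) + P(B|A')*P(A')
= 0.5070*0.4160 + 0.1390*0.5840
= 0.210912 + 0.081176 = 0.292088
P(A|B) = 0.210912/0.292088 = 0.7221

P(A|B) = 0.7221


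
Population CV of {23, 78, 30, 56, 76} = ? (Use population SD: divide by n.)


Mean = 52.6000
SD = 22.7649
CV = (22.7649/52.6000)*100 = 43.2792%

CV = 43.2792%


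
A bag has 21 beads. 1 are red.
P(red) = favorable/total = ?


P = 1/21 = 0.0476

P = 0.0476


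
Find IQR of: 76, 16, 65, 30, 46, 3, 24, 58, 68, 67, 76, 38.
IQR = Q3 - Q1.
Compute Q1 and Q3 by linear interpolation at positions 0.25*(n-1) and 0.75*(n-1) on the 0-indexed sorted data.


Sorted: 3, 16, 24, 30, 38, 46, 58, 65, 67, 68, 76, 76
Q1 (25th %ile) = 28.5000
Q3 (75th %ile) = 67.2500
IQR = 67.2500 - 28.5000 = 38.7500

IQR = 38.7500


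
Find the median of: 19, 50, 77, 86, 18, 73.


Sorted: 18, 19, 50, 73, 77, 86
n = 6 (even)
Middle values: 50 and 73
Median = (50+73)/2 = 61.5000

Median = 61.5000


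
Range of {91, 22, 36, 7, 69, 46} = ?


Max = 91, Min = 7
Range = 91 - 7 = 84

Range = 84


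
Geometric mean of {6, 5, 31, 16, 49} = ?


Product = 6 × 5 × 31 × 16 × 49 = 729120
GM = 729120^(1/5) = 14.8785

GM = 14.8785


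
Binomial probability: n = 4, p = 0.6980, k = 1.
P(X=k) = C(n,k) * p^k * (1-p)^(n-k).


C(4,1) = 4
p^1 = 0.698000
(1-p)^3 = 0.027544
P = 4 * 0.698000 * 0.027544 = 0.0769

P(X=1) = 0.0769


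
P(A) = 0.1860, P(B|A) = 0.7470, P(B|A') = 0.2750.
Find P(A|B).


P(B) = P(B|A)*P(A) + P(B|A')*P(A')
= 0.7470*0.1860 + 0.2750*0.8140
= 0.138942 + 0.223850 = 0.362792
P(A|B) = 0.138942/0.362792 = 0.3830

P(A|B) = 0.3830


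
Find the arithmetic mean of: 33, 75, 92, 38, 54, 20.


Sum = 33 + 75 + 92 + 38 + 54 + 20 = 312
n = 6
Mean = 312/6 = 52.0000

Mean = 52.0000


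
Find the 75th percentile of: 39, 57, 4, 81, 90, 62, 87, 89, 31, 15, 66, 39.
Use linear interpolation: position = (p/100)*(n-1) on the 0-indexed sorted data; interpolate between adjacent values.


Sorted: 4, 15, 31, 39, 39, 57, 62, 66, 81, 87, 89, 90
n = 12
Index = 75/100 * 11 = 8.2500
Lower = data[8] = 81, Upper = data[9] = 87
P75 = 81 + 0.2500*(6) = 82.5000

P75 = 82.5000


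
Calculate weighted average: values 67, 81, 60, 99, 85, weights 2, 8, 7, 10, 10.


Numerator = 67*2 + 81*8 + 60*7 + 99*10 + 85*10 = 3042
Denominator = 2 + 8 + 7 + 10 + 10 = 37
WM = 3042/37 = 82.2162

WM = 82.2162


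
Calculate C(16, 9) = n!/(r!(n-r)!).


C(16,9) = 16!/(9! × 7!)
= 20922789888000/(362880 × 5040)
= 11440

C(16,9) = 11440


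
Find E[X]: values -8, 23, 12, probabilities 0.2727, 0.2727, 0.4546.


E[X] = -8*0.2727 + 23*0.2727 + 12*0.4546
= -2.1816 + 6.2721 + 5.4552
= 9.5457

E[X] = 9.5457


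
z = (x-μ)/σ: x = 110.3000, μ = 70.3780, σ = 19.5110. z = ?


z = (110.3000 - 70.3780)/19.5110
= 39.9220/19.5110
= 2.0461

z = 2.0461


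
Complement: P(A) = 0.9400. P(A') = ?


P(not A) = 1 - 0.9400 = 0.0600

P(not A) = 0.0600


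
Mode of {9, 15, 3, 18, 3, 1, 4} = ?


Frequencies: 1:1, 3:2, 4:1, 9:1, 15:1, 18:1
Max frequency = 2
Mode = 3

Mode = 3


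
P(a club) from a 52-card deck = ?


13 clubs in 52 cards
P = 13/52 = 0.2500

P = 0.2500


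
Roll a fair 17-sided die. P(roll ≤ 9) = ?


Favorable outcomes (roll ≤ 9): 9
Total outcomes = 17
P = 9/17 = 0.5294

P = 0.5294


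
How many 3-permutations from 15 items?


P(15,3) = 15!/12!
= 1307674368000/479001600
= 2730

P(15,3) = 2730


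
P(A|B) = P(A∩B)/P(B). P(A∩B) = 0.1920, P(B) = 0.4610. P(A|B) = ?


P(A|B) = 0.1920/0.4610 = 0.4165

P(A|B) = 0.4165


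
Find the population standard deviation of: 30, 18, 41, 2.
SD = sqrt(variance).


Mean = 22.7500
Variance = 209.6875
SD = sqrt(209.6875) = 14.4806

SD = 14.4806


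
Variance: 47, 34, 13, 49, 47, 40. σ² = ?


Mean = 38.3333
Squared deviations: 75.1111, 18.7778, 641.7778, 113.7778, 75.1111, 2.7778
Sum = 927.3333
Variance = 927.3333/6 = 154.5556

Variance = 154.5556


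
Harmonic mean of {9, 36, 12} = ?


Sum of reciprocals = 1/9 + 1/36 + 1/12 = 0.222222
HM = 3/0.222222 = 13.5000

HM = 13.5000


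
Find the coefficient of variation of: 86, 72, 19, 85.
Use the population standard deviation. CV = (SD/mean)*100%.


Mean = 65.5000
SD = 27.4089
CV = (27.4089/65.5000)*100 = 41.8457%

CV = 41.8457%


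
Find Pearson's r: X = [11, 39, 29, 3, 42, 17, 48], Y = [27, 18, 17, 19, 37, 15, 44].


Mean X = 27.0000, Mean Y = 25.2857
SD X = 15.793308, SD Y = 10.402119
Cov = 98.714286
r = 98.714286/(15.793308*10.402119) = 0.6009

r = 0.6009


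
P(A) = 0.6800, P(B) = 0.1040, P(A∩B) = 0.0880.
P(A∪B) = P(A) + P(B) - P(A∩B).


P(A∪B) = 0.6800 + 0.1040 - 0.0880
= 0.7840 - 0.0880
= 0.6960

P(A∪B) = 0.6960


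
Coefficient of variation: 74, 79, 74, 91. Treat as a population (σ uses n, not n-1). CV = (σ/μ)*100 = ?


Mean = 79.5000
SD = 6.9462
CV = (6.9462/79.5000)*100 = 8.7374%

CV = 8.7374%


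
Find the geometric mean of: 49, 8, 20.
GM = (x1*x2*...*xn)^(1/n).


Product = 49 × 8 × 20 = 7840
GM = 7840^(1/3) = 19.8658

GM = 19.8658


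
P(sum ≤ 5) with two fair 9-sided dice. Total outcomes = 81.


Total outcomes = 9×9 = 81
Favorable (sum ≤ 5): 10
P = 10/81 = 0.1235

P = 0.1235


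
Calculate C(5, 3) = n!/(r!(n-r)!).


C(5,3) = 5!/(3! × 2!)
= 120/(6 × 2)
= 10

C(5,3) = 10


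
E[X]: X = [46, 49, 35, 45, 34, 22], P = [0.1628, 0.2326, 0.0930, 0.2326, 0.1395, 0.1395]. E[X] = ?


E[X] = 46*0.1628 + 49*0.2326 + 35*0.0930 + 45*0.2326 + 34*0.1395 + 22*0.1395
= 7.4888 + 11.3974 + 3.2550 + 10.4670 + 4.7430 + 3.0690
= 40.4202

E[X] = 40.4202


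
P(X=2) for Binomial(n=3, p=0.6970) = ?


C(3,2) = 3
p^2 = 0.485809
(1-p)^1 = 0.303000
P = 3 * 0.485809 * 0.303000 = 0.4416

P(X=2) = 0.4416


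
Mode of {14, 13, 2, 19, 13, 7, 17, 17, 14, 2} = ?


Frequencies: 2:2, 7:1, 13:2, 14:2, 17:2, 19:1
Max frequency = 2
Mode = 2, 13, 14, 17

Mode = 2, 13, 14, 17


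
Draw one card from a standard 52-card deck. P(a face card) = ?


12 face cards in 52 cards
P = 12/52 = 0.2308

P = 0.2308


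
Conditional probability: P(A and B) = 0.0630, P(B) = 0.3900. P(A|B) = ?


P(A|B) = 0.0630/0.3900 = 0.1615

P(A|B) = 0.1615


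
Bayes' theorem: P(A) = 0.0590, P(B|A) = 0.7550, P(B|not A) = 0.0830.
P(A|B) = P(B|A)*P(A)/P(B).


P(B) = P(B|A)*P(A) + P(B|A')*P(A')
= 0.7550*0.0590 + 0.0830*0.9410
= 0.044545 + 0.078103 = 0.122648
P(A|B) = 0.044545/0.122648 = 0.3632

P(A|B) = 0.3632


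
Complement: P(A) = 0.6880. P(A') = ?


P(not A) = 1 - 0.6880 = 0.3120

P(not A) = 0.3120


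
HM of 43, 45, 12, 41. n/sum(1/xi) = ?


Sum of reciprocals = 1/43 + 1/45 + 1/12 + 1/41 = 0.153202
HM = 4/0.153202 = 26.1094

HM = 26.1094


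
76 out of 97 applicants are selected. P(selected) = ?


P = 76/97 = 0.7835

P = 0.7835


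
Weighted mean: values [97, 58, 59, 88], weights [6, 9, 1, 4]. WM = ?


Numerator = 97*6 + 58*9 + 59*1 + 88*4 = 1515
Denominator = 6 + 9 + 1 + 4 = 20
WM = 1515/20 = 75.7500

WM = 75.7500


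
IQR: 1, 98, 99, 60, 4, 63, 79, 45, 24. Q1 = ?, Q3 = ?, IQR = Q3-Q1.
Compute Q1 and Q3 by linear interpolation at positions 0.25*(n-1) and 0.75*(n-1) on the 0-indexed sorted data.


Sorted: 1, 4, 24, 45, 60, 63, 79, 98, 99
Q1 (25th %ile) = 24.0000
Q3 (75th %ile) = 79.0000
IQR = 79.0000 - 24.0000 = 55.0000

IQR = 55.0000


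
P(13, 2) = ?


P(13,2) = 13!/11!
= 6227020800/39916800
= 156

P(13,2) = 156


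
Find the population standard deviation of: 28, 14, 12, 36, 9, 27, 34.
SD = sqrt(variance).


Mean = 22.8571
Variance = 104.1224
SD = sqrt(104.1224) = 10.2040

SD = 10.2040


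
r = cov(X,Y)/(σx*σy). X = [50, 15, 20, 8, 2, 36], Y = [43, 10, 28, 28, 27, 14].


Mean X = 21.8333, Mean Y = 25.0000
SD X = 16.476414, SD Y = 10.739336
Cov = 61.166667
r = 61.166667/(16.476414*10.739336) = 0.3457

r = 0.3457


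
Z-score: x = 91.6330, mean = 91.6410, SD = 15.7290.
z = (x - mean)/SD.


z = (91.6330 - 91.6410)/15.7290
= -0.0080/15.7290
= -0.0005

z = -0.0005


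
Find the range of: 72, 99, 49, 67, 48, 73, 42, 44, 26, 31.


Max = 99, Min = 26
Range = 99 - 26 = 73

Range = 73


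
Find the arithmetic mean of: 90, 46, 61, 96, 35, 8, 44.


Sum = 90 + 46 + 61 + 96 + 35 + 8 + 44 = 380
n = 7
Mean = 380/7 = 54.2857

Mean = 54.2857


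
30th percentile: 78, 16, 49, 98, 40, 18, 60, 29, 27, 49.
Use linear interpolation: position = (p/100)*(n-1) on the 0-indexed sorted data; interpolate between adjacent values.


Sorted: 16, 18, 27, 29, 40, 49, 49, 60, 78, 98
n = 10
Index = 30/100 * 9 = 2.7000
Lower = data[2] = 27, Upper = data[3] = 29
P30 = 27 + 0.7000*(2) = 28.4000

P30 = 28.4000


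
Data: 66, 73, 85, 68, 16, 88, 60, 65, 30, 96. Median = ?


Sorted: 16, 30, 60, 65, 66, 68, 73, 85, 88, 96
n = 10 (even)
Middle values: 66 and 68
Median = (66+68)/2 = 67.0000

Median = 67.0000


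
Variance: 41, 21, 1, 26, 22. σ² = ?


Mean = 22.2000
Squared deviations: 353.4400, 1.4400, 449.4400, 14.4400, 0.0400
Sum = 818.8000
Variance = 818.8000/5 = 163.7600

Variance = 163.7600


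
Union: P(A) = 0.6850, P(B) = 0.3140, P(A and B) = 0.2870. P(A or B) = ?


P(A∪B) = 0.6850 + 0.3140 - 0.2870
= 0.9990 - 0.2870
= 0.7120

P(A∪B) = 0.7120


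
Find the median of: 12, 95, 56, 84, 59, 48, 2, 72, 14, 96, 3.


Sorted: 2, 3, 12, 14, 48, 56, 59, 72, 84, 95, 96
n = 11 (odd)
Middle value = 56

Median = 56


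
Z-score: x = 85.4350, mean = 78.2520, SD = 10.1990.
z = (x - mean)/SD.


z = (85.4350 - 78.2520)/10.1990
= 7.1830/10.1990
= 0.7043

z = 0.7043


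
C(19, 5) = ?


C(19,5) = 19!/(5! × 14!)
= 121645100408832000/(120 × 87178291200)
= 11628

C(19,5) = 11628


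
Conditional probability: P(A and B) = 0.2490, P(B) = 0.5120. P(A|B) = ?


P(A|B) = 0.2490/0.5120 = 0.4863

P(A|B) = 0.4863


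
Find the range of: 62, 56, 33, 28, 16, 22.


Max = 62, Min = 16
Range = 62 - 16 = 46

Range = 46


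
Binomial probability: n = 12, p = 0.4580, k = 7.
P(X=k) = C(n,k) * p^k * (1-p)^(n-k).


C(12,7) = 792
p^7 = 0.004227
(1-p)^5 = 0.046773
P = 792 * 0.004227 * 0.046773 = 0.1566

P(X=7) = 0.1566


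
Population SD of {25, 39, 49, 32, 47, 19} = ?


Mean = 35.1667
Variance = 120.1389
SD = sqrt(120.1389) = 10.9608

SD = 10.9608


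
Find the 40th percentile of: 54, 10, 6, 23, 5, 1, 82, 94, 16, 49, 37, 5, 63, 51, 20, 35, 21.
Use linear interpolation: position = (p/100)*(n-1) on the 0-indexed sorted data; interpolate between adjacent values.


Sorted: 1, 5, 5, 6, 10, 16, 20, 21, 23, 35, 37, 49, 51, 54, 63, 82, 94
n = 17
Index = 40/100 * 16 = 6.4000
Lower = data[6] = 20, Upper = data[7] = 21
P40 = 20 + 0.4000*(1) = 20.4000

P40 = 20.4000


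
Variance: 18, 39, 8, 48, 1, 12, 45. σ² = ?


Mean = 24.4286
Squared deviations: 41.3265, 212.3265, 269.8980, 555.6122, 548.8980, 154.4694, 423.1837
Sum = 2205.7143
Variance = 2205.7143/7 = 315.1020

Variance = 315.1020


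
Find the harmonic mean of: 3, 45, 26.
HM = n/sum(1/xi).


Sum of reciprocals = 1/3 + 1/45 + 1/26 = 0.394017
HM = 3/0.394017 = 7.6139

HM = 7.6139


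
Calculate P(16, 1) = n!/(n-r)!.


P(16,1) = 16!/15!
= 20922789888000/1307674368000
= 16

P(16,1) = 16


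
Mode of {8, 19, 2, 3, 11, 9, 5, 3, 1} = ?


Frequencies: 1:1, 2:1, 3:2, 5:1, 8:1, 9:1, 11:1, 19:1
Max frequency = 2
Mode = 3

Mode = 3


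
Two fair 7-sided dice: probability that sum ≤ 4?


Total outcomes = 7×7 = 49
Favorable (sum ≤ 4): 6
P = 6/49 = 0.1224

P = 0.1224


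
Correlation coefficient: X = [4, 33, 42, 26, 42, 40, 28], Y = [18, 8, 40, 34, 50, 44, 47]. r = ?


Mean X = 30.7143, Mean Y = 34.4286
SD X = 12.475282, SD Y = 14.598015
Cov = 96.265306
r = 96.265306/(12.475282*14.598015) = 0.5286

r = 0.5286


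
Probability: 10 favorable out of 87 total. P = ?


P = 10/87 = 0.1149

P = 0.1149


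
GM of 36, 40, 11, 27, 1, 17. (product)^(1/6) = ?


Product = 36 × 40 × 11 × 27 × 1 × 17 = 7270560
GM = 7270560^(1/6) = 13.9186

GM = 13.9186


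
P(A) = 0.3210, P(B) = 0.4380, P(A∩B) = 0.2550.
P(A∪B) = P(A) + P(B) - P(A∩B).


P(A∪B) = 0.3210 + 0.4380 - 0.2550
= 0.7590 - 0.2550
= 0.5040

P(A∪B) = 0.5040


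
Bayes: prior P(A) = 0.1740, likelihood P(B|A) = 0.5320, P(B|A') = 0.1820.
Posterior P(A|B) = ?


P(B) = P(B|A)*P(A) + P(B|A')*P(A')
= 0.5320*0.1740 + 0.1820*0.8260
= 0.092568 + 0.150332 = 0.242900
P(A|B) = 0.092568/0.242900 = 0.3811

P(A|B) = 0.3811
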